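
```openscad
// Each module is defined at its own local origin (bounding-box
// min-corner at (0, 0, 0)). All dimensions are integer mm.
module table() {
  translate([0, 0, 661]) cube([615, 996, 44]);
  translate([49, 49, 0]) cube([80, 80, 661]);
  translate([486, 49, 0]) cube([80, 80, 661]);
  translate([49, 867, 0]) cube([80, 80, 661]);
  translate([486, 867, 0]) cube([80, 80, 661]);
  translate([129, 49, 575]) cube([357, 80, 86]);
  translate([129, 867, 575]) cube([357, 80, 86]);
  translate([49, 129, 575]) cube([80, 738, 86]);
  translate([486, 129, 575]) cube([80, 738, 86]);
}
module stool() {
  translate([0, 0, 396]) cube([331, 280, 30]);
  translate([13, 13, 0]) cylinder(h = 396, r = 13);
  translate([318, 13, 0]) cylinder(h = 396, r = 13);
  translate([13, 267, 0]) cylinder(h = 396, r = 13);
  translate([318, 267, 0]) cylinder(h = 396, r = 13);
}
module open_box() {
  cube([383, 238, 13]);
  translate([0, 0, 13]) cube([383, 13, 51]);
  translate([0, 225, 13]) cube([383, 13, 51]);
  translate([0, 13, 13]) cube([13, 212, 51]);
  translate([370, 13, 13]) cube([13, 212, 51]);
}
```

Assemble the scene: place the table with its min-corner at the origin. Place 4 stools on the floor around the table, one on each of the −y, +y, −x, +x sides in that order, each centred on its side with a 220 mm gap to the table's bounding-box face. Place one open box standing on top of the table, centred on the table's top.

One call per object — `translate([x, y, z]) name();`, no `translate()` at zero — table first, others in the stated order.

table();
translate([142, -500, 0]) stool();
translate([142, 1216, 0]) stool();
translate([-551, 358, 0]) stool();
translate([835, 358, 0]) stool();
translate([116, 379, 705]) open_box();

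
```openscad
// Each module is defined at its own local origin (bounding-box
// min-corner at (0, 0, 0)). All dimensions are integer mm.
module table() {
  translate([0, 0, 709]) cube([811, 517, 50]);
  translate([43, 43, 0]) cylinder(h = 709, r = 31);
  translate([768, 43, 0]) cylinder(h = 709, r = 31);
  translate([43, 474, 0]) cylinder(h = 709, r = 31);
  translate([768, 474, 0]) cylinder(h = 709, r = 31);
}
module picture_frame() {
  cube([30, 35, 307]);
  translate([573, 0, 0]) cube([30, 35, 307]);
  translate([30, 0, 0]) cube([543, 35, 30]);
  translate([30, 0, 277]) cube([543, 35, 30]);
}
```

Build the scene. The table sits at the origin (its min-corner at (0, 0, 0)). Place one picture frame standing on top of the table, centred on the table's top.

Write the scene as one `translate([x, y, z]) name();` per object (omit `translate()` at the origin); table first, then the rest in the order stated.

table();
translate([104, 241, 759]) picture_frame();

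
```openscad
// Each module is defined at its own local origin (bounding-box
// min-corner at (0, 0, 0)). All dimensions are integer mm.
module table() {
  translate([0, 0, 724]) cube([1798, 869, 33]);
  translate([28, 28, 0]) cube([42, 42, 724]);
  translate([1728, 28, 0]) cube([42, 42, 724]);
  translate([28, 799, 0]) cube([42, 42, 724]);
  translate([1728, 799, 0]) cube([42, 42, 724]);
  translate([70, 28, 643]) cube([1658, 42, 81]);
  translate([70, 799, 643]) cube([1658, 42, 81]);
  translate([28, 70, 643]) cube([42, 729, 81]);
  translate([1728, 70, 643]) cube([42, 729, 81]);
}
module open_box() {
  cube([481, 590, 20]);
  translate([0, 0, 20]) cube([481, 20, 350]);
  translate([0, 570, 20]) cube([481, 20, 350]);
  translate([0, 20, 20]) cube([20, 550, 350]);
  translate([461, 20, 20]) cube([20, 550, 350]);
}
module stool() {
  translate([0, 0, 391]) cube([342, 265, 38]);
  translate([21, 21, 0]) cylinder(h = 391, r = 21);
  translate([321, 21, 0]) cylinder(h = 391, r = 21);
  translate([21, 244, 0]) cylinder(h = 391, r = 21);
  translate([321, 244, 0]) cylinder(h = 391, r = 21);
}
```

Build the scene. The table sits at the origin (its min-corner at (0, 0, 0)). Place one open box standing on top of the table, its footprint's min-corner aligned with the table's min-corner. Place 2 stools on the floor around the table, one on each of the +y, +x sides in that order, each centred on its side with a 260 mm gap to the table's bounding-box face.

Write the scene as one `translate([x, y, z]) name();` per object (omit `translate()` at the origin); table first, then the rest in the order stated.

table();
translate([0, 0, 757]) open_box();
translate([728, 1129, 0]) stool();
translate([2058, 302, 0]) stool();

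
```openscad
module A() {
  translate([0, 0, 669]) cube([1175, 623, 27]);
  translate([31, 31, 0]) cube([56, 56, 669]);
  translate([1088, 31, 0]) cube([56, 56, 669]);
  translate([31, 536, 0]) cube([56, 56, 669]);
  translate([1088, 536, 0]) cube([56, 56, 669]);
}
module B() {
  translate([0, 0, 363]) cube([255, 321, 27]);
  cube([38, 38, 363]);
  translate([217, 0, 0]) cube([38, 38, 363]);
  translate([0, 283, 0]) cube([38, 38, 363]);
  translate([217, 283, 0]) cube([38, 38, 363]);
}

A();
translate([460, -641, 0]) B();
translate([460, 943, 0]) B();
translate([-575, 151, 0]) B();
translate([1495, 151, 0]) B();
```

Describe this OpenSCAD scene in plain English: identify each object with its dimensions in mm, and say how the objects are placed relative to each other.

A is a table with a 1175×623 mm rectangular top, 27 mm thick, top surface at z = 696 mm, supported by four 56×56 mm square legs, each inset 31 mm from the nearest pair of top edges, running from the floor.

B is a four-legged stool. The seat is 255×321 mm, 27 mm thick, top at z = 390 mm. It stands on four square legs, each 38×38 mm in cross-section, from z = 0 to the seat underside, each flush with a corner of the seat.

Four stools sit around the table at the −y, +y, −x, +x sides.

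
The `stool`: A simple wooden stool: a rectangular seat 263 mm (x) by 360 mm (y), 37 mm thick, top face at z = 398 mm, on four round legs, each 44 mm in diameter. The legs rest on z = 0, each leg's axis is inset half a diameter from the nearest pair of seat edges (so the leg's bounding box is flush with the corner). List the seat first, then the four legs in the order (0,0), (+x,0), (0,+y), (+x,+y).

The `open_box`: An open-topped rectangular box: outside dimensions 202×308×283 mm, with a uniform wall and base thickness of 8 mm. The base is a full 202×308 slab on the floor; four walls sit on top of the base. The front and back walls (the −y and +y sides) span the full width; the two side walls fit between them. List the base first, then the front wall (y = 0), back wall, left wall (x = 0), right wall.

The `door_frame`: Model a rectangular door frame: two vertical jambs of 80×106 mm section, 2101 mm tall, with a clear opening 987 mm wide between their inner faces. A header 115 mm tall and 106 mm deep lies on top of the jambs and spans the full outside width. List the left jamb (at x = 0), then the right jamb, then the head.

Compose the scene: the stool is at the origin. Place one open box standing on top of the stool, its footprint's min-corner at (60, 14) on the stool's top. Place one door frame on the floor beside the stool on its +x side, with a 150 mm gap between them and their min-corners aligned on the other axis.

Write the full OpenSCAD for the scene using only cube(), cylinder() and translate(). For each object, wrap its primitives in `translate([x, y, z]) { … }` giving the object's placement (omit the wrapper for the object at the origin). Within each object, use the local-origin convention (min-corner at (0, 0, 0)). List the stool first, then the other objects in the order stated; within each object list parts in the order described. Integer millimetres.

translate([0, 0, 361]) cube([263, 360, 37]);
translate([22, 22, 0]) cylinder(h = 361, r = 22);
translate([241, 22, 0]) cylinder(h = 361, r = 22);
translate([22, 338, 0]) cylinder(h = 361, r = 22);
translate([241, 338, 0]) cylinder(h = 361, r = 22);
translate([60, 14, 398]) {
  cube([202, 308, 8]);
  translate([0, 0, 8]) cube([202, 8, 275]);
  translate([0, 300, 8]) cube([202, 8, 275]);
  translate([0, 8, 8]) cube([8, 292, 275]);
  translate([194, 8, 8]) cube([8, 292, 275]);
}
translate([413, 0, 0]) {
  cube([80, 106, 2101]);
  translate([1067, 0, 0]) cube([80, 106, 2101]);
  translate([0, 0, 2101]) cube([1147, 106, 115]);
}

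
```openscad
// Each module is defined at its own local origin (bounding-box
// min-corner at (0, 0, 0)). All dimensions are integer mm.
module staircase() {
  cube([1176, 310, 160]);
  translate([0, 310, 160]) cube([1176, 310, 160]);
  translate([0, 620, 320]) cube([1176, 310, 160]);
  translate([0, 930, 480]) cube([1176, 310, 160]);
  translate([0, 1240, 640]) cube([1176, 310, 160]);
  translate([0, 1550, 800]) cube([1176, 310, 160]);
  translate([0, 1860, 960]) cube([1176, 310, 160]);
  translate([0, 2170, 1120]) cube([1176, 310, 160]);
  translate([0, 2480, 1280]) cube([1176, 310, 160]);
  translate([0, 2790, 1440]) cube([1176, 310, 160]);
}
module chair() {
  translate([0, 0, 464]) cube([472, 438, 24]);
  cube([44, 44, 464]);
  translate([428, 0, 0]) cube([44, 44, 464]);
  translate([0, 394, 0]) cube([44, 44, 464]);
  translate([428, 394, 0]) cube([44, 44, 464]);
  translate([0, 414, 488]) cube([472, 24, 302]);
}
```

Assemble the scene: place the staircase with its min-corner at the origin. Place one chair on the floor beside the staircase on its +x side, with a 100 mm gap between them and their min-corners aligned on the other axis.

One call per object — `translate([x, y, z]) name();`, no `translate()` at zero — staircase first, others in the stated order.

staircase();
translate([1276, 0, 0]) chair();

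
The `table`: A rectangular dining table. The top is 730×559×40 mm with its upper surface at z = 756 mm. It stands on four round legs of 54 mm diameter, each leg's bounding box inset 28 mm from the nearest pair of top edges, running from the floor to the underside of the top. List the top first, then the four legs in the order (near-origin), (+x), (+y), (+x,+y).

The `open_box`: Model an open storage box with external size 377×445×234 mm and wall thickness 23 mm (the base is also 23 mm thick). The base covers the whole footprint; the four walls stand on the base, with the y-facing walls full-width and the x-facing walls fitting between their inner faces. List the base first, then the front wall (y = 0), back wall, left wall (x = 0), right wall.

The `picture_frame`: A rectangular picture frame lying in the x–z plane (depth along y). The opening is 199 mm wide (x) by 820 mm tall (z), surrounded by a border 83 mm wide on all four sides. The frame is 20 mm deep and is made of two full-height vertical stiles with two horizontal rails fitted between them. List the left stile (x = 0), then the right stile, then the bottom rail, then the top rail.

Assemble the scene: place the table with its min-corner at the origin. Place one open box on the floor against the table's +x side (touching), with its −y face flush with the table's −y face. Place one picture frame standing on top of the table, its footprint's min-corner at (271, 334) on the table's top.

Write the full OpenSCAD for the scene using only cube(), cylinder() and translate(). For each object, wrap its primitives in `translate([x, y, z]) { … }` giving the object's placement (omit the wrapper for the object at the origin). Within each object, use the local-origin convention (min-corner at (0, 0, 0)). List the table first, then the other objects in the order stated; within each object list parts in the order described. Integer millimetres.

translate([0, 0, 716]) cube([730, 559, 40]);
translate([55, 55, 0]) cylinder(h = 716, r = 27);
translate([675, 55, 0]) cylinder(h = 716, r = 27);
translate([55, 504, 0]) cylinder(h = 716, r = 27);
translate([675, 504, 0]) cylinder(h = 716, r = 27);
translate([730, 0, 0]) {
  cube([377, 445, 23]);
  translate([0, 0, 23]) cube([377, 23, 211]);
  translate([0, 422, 23]) cube([377, 23, 211]);
  translate([0, 23, 23]) cube([23, 399, 211]);
  translate([354, 23, 23]) cube([23, 399, 211]);
}
translate([271, 334, 756]) {
  cube([83, 20, 986]);
  translate([282, 0, 0]) cube([83, 20, 986]);
  translate([83, 0, 0]) cube([199, 20, 83]);
  translate([83, 0, 903]) cube([199, 20, 83]);
}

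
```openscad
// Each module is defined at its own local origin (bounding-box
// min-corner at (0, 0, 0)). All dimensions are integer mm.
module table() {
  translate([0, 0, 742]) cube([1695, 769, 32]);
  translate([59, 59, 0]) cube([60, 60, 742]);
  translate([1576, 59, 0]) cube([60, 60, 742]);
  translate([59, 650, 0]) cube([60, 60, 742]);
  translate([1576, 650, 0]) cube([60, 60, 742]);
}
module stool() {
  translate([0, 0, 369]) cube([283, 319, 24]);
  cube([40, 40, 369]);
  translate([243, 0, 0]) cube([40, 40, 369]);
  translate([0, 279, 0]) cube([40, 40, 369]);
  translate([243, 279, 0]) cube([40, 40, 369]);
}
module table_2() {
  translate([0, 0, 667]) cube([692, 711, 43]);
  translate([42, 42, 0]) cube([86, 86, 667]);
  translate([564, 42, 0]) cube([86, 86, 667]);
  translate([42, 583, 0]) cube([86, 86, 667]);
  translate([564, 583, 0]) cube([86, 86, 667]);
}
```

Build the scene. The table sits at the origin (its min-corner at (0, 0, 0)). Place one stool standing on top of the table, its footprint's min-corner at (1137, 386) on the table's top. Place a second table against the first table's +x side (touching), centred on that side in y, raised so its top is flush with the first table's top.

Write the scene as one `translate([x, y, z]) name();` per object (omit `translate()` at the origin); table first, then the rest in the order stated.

table();
translate([1137, 386, 774]) stool();
translate([1695, 29, 64]) table_2();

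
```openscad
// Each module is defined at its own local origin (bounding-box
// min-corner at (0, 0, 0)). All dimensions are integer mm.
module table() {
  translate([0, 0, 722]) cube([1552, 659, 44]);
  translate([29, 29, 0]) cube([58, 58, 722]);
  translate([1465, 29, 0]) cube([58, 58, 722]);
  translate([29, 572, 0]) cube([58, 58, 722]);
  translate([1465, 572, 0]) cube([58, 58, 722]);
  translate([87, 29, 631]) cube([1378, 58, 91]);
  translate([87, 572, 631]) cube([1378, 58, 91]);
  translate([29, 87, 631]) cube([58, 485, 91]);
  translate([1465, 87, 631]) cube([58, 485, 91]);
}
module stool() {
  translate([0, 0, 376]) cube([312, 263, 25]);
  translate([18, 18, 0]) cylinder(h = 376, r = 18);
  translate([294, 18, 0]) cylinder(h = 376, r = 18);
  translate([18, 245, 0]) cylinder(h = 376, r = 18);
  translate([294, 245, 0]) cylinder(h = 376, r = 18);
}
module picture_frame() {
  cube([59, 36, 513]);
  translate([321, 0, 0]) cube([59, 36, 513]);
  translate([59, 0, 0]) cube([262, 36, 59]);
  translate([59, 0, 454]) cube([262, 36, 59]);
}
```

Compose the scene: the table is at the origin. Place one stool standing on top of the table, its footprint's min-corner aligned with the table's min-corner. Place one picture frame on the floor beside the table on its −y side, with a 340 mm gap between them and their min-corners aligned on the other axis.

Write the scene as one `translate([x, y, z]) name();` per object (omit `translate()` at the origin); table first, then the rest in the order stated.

table();
translate([0, 0, 766]) stool();
translate([0, -376, 0]) picture_frame();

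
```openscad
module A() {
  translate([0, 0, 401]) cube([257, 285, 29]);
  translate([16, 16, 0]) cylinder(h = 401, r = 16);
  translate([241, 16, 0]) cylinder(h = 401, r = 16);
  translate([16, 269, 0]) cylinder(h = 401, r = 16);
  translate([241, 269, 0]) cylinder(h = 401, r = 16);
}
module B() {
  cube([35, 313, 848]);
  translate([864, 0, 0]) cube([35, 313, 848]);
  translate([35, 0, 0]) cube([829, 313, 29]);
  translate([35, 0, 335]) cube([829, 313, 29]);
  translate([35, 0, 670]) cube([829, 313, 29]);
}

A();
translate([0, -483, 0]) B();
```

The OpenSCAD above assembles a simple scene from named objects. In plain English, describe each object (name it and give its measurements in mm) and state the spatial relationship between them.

A is a simple wooden stool: a rectangular seat 257 mm (x) by 285 mm (y), 29 mm thick, top face at z = 430 mm, on four round legs, each 32 mm in diameter. The legs rest on z = 0, each leg's axis is inset half a diameter from the nearest pair of seat edges (so the leg's bounding box is flush with the corner).

B is an open bookshelf. Two side panels, each 35 mm thick, 313 mm deep and 848 mm tall, stand 899 mm apart (outside-to-outside). Between them sit 3 shelves, each 29 mm thick and 313 mm deep, spanning the full gap between the sides. The bottom shelf rests on the floor (its underside at z = 0) and the clear gap between one shelf's top and the next shelf's underside is 306 mm.

The bookshelf is on the floor beside the stool on its −y side.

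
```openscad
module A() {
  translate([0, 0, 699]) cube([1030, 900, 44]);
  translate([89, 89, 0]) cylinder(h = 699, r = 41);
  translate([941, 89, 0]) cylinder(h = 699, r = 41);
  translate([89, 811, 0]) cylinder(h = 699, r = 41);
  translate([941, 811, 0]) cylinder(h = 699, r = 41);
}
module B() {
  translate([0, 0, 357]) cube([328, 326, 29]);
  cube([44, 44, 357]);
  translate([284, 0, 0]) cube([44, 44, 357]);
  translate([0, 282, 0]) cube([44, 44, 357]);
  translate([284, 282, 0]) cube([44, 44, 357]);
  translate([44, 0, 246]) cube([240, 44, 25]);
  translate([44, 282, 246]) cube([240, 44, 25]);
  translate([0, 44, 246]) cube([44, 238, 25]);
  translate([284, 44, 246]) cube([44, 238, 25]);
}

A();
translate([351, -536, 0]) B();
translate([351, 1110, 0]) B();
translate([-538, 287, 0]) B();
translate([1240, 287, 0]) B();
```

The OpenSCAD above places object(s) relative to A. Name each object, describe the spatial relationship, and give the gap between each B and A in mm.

A is a table. B is a stool. Four stools sit around the table at the −y, +y, −x, +x sides. The gap between each stool and the table is 210 mm.

Each stool's nearest face is 210 mm from the table's bounding box.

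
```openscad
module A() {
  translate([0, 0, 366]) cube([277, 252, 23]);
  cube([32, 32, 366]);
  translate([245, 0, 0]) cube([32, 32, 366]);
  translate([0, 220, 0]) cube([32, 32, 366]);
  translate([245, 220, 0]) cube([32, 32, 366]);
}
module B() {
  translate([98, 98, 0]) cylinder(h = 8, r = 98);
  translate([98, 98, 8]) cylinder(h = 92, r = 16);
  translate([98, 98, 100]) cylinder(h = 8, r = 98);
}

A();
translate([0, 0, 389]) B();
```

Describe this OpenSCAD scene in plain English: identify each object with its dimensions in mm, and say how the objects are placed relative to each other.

A is a four-legged stool. The seat is 277×252 mm, 23 mm thick, top at z = 389 mm. It stands on four square legs, each 32×32 mm in cross-section, from z = 0 to the seat underside, each flush with a corner of the seat.

B is a spool: two coaxial disc flanges of radius 98 mm and thickness 8 mm, joined by a core cylinder of radius 16 mm and height 92 mm. The lower flange rests on z = 0 and the three cylinders share a vertical axis.

The spool is on top of the stool.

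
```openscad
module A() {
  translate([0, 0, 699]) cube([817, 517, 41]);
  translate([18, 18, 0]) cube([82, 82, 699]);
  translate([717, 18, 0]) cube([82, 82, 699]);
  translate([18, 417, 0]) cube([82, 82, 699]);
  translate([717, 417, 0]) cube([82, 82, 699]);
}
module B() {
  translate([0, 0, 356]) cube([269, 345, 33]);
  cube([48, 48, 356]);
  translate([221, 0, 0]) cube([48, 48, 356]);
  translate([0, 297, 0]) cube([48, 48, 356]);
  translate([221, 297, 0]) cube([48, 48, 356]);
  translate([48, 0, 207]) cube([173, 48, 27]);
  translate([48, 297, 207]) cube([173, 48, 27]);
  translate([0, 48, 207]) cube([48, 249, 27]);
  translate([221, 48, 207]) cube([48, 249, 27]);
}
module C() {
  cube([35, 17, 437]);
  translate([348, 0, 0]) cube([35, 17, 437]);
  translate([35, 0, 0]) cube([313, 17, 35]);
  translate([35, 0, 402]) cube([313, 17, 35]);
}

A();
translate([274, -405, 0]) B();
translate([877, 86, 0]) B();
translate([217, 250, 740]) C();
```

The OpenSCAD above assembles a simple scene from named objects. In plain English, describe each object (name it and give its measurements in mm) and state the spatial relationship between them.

A is a table: top 817 mm (x) × 517 mm (y), 41 mm thick, upper face at z = 740 mm, on four 82×82 mm square legs, each inset 18 mm from the nearest pair of top edges, running from z = 0 to the bottom of the top.

B is a four-legged stool. The seat is a 269×345×33 mm slab whose top surface is at z = 389 mm; four square legs, each 48×48 mm in cross-section, run from the floor (z = 0) to the underside of the seat, each flush with a corner of the seat. Four stretchers, 48 mm wide and 27 mm tall, connect adjacent legs with their undersides at z = 207 mm, each running between the inner faces of the legs it joins and aligned with the legs' outer faces on the other axis.

C is a picture frame with a 313×367 mm rectangular opening (x by z) and a uniform 35 mm border on every side. Frame depth is 17 mm along y. It is built from two vertical stiles running the full outside height and two horizontal rails spanning the gap between the stiles.

Two stools sit around the table at the −y, +x sides. The picture frame is on top of the table, centred.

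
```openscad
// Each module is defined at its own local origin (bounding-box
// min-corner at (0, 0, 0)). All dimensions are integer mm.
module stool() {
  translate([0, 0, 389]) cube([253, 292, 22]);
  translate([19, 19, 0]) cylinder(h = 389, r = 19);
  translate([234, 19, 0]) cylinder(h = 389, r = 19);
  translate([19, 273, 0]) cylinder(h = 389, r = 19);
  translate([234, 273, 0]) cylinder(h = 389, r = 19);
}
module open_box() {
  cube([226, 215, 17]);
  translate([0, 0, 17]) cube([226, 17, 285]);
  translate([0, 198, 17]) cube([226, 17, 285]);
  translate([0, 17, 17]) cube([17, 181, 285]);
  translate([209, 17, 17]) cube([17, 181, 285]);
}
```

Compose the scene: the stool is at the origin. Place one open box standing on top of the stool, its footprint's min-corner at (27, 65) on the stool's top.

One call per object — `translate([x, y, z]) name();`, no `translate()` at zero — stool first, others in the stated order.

stool();
translate([27, 65, 411]) open_box();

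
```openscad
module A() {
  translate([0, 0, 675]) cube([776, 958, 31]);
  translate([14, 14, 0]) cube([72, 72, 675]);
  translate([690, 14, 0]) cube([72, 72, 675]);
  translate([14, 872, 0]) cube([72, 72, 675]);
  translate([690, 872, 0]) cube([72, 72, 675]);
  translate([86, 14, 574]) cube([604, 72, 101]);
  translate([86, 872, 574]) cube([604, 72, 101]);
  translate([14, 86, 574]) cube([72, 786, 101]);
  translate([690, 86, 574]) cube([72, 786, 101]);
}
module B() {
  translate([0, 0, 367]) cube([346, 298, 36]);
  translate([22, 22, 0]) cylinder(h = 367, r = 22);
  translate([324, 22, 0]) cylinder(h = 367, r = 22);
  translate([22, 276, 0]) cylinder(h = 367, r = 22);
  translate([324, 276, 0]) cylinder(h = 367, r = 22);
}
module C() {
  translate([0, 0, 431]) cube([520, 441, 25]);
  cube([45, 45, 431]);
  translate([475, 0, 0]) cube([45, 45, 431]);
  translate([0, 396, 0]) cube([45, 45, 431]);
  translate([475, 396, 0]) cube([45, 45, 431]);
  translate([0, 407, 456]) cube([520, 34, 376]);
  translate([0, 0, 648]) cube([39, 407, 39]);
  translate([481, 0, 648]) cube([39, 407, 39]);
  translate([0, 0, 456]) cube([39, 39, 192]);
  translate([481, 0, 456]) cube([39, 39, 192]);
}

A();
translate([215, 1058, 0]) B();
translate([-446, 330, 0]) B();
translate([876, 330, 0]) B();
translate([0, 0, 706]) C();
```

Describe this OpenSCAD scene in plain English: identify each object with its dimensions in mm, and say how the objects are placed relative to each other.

A is a table: top 776 mm (x) × 958 mm (y), 31 mm thick, upper face at z = 706 mm, on four 72×72 mm square legs, each inset 14 mm from the nearest pair of top edges, running from z = 0 to the bottom of the top. Four apron rails, 72 mm thick and 101 mm tall, run between adjacent legs with their top edges flush with the underside of the top and their outer faces flush with the legs' outer faces.

B is a four-legged stool. The seat is a 346×298×36 mm slab whose top surface is at z = 403 mm; four round legs, each 44 mm in diameter, run from the floor (z = 0) to the underside of the seat, each leg's axis is inset half a diameter from the nearest pair of seat edges (so the leg's bounding box is flush with the corner).

C is a chair. The seat is a 520×441×25 mm slab with its top at z = 456 mm, on four 45×45 mm corner legs (flush with the seat edges, standing on z = 0). A flat backrest 34 mm thick, 376 mm tall, spans the full seat width and rises from the seat top along its +y edge, rear face flush with the rear of the seat. Two armrests of 39×39 mm section run along each side from the seat's front edge to the front of the backrest, top faces 231 mm above the seat top and outer faces flush with the seat's x-edges; a 39×39 mm post under the front of each armrest stands on the seat at the front corner.

Three stools sit around the table at the +y, −x, +x sides. The chair is on top of the table.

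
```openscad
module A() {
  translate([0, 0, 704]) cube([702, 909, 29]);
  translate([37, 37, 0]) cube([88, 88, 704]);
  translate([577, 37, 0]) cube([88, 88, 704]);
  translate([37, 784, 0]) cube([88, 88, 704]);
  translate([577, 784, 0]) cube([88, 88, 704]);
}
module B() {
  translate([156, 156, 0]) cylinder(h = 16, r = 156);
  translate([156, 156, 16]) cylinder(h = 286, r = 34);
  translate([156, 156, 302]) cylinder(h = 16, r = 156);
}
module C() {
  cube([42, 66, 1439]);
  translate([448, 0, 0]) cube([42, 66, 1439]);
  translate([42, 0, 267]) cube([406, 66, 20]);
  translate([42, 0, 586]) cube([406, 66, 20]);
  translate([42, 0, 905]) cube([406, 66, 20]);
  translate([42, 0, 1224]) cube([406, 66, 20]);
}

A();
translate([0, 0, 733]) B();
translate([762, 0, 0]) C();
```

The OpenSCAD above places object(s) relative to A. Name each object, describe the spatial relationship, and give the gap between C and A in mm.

The ladder's nearest face is 60 mm from the table's +x face.

A is a table. B is a spool. C is a ladder. The spool is on top of the table. The ladder is on the floor beside the table on its +x side. The gap between the ladder and the table is 60 mm.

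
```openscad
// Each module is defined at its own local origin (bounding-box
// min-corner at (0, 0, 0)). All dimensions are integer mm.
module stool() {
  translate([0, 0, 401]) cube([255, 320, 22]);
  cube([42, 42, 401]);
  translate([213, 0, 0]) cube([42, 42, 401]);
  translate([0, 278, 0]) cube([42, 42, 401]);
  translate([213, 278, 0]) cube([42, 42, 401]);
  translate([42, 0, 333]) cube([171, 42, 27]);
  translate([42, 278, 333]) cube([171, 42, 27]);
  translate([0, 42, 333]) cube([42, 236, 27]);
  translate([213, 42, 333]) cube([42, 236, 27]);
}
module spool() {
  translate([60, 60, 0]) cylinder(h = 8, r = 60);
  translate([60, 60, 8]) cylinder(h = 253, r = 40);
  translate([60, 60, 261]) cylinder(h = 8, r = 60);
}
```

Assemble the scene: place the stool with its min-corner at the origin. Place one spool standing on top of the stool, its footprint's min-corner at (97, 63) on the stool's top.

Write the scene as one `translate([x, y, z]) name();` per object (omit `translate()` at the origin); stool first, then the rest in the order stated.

stool();
translate([97, 63, 423]) spool();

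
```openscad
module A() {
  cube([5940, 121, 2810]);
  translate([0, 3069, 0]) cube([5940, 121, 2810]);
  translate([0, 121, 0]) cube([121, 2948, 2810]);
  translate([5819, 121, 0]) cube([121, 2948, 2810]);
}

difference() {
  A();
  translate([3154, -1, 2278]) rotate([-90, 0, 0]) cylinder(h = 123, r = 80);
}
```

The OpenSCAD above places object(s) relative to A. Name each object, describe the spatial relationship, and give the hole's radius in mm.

A is a house frame. The house frame has a circular hole through its front wall. The hole's radius is 80 mm.

The subtracted cylinder has r = 80 mm.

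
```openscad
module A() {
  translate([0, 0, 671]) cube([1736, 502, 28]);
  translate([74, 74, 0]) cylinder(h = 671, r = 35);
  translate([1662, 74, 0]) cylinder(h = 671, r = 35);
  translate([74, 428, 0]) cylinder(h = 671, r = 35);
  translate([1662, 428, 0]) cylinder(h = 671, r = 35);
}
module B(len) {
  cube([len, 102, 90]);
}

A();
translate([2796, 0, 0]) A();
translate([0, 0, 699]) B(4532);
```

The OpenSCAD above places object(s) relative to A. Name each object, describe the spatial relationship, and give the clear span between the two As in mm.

A is a table. B is a beam. A beam spans the tops of two tables. The clear span between the two tables is 1060 mm.

Second table starts at x = 2796; first ends at x = 1736; clear span = 2796 − 1736 = 1060 mm.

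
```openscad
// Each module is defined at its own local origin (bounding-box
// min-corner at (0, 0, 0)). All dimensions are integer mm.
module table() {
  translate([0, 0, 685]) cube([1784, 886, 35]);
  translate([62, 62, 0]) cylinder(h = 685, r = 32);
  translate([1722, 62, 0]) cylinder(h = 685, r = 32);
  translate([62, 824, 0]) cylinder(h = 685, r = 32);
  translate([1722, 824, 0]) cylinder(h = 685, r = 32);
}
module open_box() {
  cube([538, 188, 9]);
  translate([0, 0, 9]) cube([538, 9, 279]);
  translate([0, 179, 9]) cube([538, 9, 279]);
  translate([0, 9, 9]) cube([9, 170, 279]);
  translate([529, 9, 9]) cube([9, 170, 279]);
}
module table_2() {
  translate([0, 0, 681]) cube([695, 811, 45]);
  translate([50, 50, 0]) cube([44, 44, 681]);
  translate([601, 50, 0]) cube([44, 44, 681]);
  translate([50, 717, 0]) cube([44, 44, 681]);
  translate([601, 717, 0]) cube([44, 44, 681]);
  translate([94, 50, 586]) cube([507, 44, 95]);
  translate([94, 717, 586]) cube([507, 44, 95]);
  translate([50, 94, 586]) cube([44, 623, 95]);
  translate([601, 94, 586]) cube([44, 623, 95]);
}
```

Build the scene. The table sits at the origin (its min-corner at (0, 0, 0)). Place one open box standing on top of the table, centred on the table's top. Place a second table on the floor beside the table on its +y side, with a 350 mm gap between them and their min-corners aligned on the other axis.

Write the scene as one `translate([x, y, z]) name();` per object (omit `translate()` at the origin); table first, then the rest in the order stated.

table();
translate([623, 349, 720]) open_box();
translate([0, 1236, 0]) table_2();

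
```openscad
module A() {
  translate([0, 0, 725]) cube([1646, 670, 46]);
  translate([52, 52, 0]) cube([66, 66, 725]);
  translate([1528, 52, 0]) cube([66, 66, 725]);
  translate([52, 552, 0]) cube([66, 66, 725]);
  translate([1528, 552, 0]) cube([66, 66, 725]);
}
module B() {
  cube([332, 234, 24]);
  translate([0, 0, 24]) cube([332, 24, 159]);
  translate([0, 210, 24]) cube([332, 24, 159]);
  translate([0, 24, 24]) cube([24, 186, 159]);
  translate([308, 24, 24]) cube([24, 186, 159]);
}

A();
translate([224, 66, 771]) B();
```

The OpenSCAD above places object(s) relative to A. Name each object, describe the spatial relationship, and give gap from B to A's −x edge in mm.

The open box's min-x is at 224; the table's min-x is 0; gap = 224 mm.

A is a table. B is an open box. The open box is on top of the table. The gap from the open box to the table's −x edge is 224 mm.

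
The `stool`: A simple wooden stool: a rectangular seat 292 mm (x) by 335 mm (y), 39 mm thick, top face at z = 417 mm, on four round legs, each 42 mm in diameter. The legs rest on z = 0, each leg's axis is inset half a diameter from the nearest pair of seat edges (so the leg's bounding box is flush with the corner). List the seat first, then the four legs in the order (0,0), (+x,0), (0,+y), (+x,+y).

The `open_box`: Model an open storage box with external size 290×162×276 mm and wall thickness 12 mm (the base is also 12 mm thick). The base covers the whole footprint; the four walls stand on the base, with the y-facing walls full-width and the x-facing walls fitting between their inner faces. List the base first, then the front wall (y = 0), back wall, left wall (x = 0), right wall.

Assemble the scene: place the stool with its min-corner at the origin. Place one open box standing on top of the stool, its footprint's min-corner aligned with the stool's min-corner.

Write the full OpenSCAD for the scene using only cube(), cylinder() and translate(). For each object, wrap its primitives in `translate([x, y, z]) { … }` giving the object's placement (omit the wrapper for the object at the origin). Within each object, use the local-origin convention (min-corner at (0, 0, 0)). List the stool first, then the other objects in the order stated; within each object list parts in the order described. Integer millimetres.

translate([0, 0, 378]) cube([292, 335, 39]);
translate([21, 21, 0]) cylinder(h = 378, r = 21);
translate([271, 21, 0]) cylinder(h = 378, r = 21);
translate([21, 314, 0]) cylinder(h = 378, r = 21);
translate([271, 314, 0]) cylinder(h = 378, r = 21);
translate([0, 0, 417]) {
  cube([290, 162, 12]);
  translate([0, 0, 12]) cube([290, 12, 264]);
  translate([0, 150, 12]) cube([290, 12, 264]);
  translate([0, 12, 12]) cube([12, 138, 264]);
  translate([278, 12, 12]) cube([12, 138, 264]);
}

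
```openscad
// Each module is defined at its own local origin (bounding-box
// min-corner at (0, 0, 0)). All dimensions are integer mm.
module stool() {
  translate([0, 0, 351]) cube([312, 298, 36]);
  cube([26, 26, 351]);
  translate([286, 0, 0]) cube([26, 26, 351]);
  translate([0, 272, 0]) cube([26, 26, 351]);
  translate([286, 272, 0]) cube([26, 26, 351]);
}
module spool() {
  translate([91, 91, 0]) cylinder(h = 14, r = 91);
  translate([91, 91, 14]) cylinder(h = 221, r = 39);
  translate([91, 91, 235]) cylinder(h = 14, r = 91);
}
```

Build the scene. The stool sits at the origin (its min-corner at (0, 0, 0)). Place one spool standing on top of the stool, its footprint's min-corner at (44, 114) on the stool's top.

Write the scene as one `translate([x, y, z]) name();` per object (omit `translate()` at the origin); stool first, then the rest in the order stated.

stool();
translate([44, 114, 387]) spool();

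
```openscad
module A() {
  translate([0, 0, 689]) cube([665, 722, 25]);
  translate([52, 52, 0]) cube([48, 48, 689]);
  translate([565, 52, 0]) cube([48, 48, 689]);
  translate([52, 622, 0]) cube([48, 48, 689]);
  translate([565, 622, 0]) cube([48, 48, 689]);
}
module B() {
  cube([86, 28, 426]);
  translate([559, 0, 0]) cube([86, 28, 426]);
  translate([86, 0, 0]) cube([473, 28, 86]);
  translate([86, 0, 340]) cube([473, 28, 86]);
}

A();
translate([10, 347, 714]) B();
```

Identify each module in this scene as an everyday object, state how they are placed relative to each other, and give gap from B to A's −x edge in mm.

The picture frame's min-x is at 10; the table's min-x is 0; gap = 10 mm.

A is a table. B is a picture frame. The picture frame is on top of the table, centred. The gap from the picture frame to the table's −x edge is 10 mm.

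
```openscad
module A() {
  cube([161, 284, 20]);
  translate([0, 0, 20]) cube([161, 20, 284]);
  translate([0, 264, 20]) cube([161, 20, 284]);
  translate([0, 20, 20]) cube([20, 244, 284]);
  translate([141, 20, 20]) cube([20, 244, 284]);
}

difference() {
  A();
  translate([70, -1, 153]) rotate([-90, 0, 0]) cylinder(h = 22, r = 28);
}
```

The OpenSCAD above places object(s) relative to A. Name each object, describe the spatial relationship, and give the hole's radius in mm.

A is an open box. The open box has a circular hole through its front wall. The hole's radius is 28 mm.

The subtracted cylinder has r = 28 mm.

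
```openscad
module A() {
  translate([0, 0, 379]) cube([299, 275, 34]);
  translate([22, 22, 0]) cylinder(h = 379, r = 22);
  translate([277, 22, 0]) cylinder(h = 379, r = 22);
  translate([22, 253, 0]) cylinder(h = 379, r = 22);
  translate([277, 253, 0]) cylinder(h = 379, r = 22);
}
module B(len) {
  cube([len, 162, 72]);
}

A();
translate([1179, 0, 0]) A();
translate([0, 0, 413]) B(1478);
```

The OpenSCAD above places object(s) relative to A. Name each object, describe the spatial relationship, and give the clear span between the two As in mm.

A is a stool. B is a beam. A beam spans the tops of two stools. The clear span between the two stools is 880 mm.

Second stool starts at x = 1179; first ends at x = 299; clear span = 1179 − 299 = 880 mm.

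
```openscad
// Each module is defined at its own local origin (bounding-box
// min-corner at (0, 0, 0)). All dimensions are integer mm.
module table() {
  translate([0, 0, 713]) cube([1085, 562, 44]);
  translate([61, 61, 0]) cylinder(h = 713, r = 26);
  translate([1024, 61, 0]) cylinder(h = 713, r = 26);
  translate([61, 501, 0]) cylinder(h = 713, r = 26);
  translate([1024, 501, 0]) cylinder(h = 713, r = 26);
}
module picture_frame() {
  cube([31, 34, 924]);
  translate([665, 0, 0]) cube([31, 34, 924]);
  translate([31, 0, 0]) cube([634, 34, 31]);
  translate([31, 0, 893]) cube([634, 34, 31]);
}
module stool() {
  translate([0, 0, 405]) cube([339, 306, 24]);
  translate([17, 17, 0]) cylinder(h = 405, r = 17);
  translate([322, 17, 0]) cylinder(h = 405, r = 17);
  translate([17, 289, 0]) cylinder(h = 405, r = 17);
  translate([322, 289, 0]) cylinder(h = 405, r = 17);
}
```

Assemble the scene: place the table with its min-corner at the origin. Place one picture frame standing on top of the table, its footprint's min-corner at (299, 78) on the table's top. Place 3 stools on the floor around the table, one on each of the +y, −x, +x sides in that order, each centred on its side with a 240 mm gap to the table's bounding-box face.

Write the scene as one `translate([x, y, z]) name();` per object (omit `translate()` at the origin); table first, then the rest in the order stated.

table();
translate([299, 78, 757]) picture_frame();
translate([373, 802, 0]) stool();
translate([-579, 128, 0]) stool();
translate([1325, 128, 0]) stool();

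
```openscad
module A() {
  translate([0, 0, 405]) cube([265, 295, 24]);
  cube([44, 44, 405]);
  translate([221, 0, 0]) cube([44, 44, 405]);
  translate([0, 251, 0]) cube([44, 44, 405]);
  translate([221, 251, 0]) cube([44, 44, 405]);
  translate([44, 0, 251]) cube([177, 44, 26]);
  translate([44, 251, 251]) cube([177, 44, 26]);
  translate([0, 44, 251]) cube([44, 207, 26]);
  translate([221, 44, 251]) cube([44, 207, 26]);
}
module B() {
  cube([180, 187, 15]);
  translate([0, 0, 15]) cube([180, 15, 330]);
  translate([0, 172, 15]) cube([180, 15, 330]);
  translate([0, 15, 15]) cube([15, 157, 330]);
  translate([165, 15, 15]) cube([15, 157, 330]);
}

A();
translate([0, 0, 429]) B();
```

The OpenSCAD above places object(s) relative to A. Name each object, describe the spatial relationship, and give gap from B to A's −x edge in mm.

A is a stool. B is an open box. The open box is on top of the stool. The gap from the open box to the stool's −x edge is 0 mm.

The open box's min-x is at 0; the stool's min-x is 0; gap = 0 mm.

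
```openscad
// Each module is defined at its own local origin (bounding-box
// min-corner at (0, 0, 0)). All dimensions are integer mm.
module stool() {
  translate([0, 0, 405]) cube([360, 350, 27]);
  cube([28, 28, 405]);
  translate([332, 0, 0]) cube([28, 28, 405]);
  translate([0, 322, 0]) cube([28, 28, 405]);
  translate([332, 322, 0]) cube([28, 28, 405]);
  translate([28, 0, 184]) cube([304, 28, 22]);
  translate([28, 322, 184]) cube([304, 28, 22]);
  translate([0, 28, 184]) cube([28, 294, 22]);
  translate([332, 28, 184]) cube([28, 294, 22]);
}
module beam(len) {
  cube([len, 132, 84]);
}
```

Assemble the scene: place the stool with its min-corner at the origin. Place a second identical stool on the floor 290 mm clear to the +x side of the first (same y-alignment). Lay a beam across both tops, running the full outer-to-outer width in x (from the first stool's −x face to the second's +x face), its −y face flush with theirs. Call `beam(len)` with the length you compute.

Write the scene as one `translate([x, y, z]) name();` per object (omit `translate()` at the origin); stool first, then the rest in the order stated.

stool();
translate([650, 0, 0]) stool();
translate([0, 0, 432]) beam(1010);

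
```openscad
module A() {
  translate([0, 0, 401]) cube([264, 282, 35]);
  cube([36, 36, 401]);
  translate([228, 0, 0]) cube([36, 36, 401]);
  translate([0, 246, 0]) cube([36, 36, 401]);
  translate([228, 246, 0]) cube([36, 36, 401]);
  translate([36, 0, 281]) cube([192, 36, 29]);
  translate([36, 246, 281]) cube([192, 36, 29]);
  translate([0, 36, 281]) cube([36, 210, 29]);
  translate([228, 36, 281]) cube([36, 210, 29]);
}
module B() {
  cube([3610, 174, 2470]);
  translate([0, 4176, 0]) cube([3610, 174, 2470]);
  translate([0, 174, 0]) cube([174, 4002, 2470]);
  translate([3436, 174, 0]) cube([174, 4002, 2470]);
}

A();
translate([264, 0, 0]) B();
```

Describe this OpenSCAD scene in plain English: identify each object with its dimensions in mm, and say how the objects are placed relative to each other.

A is a four-legged stool. The seat is 264×282 mm, 35 mm thick, top at z = 436 mm. It stands on four square legs, each 36×36 mm in cross-section, from z = 0 to the seat underside, each flush with a corner of the seat. Four stretchers, 36 mm wide and 29 mm tall, connect adjacent legs with their undersides at z = 281 mm, each running between the inner faces of the legs it joins and aligned with the legs' outer faces on the other axis.

B is a box-shaped house frame (walls only): outside footprint 3610×4350 mm, wall height 2470 mm, wall thickness 174 mm. The two y-facing walls run the full x-width; the two x-facing walls fit between the inner faces of the y-facing walls.

The house frame is against the stool's +x side, with their −y faces flush.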